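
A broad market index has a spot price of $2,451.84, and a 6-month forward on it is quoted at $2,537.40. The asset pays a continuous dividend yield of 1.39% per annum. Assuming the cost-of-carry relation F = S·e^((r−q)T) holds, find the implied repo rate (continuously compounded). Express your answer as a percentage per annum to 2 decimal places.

From F = S·e^((r−q)T): (r − q) = ln(F/S)/T
ln(2537.40/2451.84) = ln(1.034896) = 0.034301
(r − q) = 0.034301 / (6/12) = 0.068602
r = ln(F/S)/T + q = 0.068602 + 0.0139 = 0.082502
r = 8.25%

8.25%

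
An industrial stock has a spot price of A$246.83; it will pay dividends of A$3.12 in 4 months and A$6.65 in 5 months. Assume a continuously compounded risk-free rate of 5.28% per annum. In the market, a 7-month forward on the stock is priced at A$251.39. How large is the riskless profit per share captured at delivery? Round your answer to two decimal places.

A$6.71 per share

PV(dividends) I = 3.12·e^(−0.0528·4/12) + 6.65·e^(−0.0528·5/12) = 9.5709
Fair forward F* = (S − I)·e^(rT) = (246.83 − 9.5709)·e^0.030800 = 237.2591 × 1.031279 = 244.6803
Market A$251.39 > fair 244.6803: forward overpriced → cash-and-carry (borrow at r, buy the stock and collect the dividends, short the forward).
Profit at T = |F_mkt − F*| = |251.39 − 244.6803| = A$6.71 per share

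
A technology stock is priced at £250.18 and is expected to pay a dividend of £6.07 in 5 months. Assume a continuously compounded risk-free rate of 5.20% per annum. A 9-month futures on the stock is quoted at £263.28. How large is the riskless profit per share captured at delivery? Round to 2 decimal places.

£9.33 per share

PV(dividends) I = 6.07·e^(−0.0520·5/12) = 5.9399
Fair futures F* = (S − I)·e^(rT) = (250.18 − 5.9399)·e^0.039000 = 244.2401 × 1.039770 = 253.9535
Market £263.28 > fair 253.9535: forward overpriced → cash-and-carry (borrow at r, buy the stock and collect the dividends, short the forward).
Profit at T = |F_mkt − F*| = |263.28 − 253.9535| = £9.33 per share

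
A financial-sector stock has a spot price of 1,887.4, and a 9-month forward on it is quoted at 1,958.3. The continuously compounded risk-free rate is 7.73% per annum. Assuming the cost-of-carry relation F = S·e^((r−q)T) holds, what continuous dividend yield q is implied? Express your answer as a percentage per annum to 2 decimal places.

2.81%

From F = S·e^((r−q)T): (r − q) = ln(F/S)/T
ln(1958.3/1887.4) = ln(1.037565) = 0.036877
(r − q) = 0.036877 / (9/12) = 0.049169
q = r − ln(F/S)/T = 0.0773 − 0.049169 = 0.028131
q = 2.81%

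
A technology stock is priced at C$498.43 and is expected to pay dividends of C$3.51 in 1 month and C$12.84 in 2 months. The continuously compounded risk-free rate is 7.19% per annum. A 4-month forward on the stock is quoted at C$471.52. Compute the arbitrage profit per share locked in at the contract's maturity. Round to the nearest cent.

PV(dividends) I = 3.51·e^(−0.0719·1/12) + 12.84·e^(−0.0719·2/12) = 16.1761
Fair forward F* = (S − I)·e^(rT) = (498.43 − 16.1761)·e^0.023967 = 482.2539 × 1.024257 = 493.9519
Market C$471.52 < fair 493.9519: forward underpriced → reverse cash-and-carry (short the stock, invest proceeds at r, pay the dividends, go long the forward).
Profit at T = |F_mkt − F*| = |471.52 − 493.9519| = C$22.43 per share

C$22.43 per share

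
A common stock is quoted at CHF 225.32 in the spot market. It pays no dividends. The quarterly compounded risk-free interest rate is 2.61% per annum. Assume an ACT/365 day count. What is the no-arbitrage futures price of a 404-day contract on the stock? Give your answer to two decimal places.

F = S · (1+r/4)^(4T)
= 225.32 × 1.029214
F = CHF 231.90

CHF 231.90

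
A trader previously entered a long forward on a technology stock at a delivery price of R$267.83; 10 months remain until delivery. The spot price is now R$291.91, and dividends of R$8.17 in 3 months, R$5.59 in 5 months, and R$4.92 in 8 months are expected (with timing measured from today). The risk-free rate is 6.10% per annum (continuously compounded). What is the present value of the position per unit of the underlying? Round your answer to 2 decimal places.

PV(remaining dividends) I = 8.17·e^(−0.0610·3/12) + 5.59·e^(−0.0610·5/12) + 4.92·e^(−0.0610·8/12) = 18.2200
Current forward F = (S − I)·e^(rT) = (291.91 − 18.2200)·e^(0.0610·10/12) = 273.6900 × 1.052148 = 287.9624
Value (long) = (F − K)·e^(−rT) = (287.9624 − 267.83) × 0.950437 = 19.1346
Value = R$19.13

R$19.13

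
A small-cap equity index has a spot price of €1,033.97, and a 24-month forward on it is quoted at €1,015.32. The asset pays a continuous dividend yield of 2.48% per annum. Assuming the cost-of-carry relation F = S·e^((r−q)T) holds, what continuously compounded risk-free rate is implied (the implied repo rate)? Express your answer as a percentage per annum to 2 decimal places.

From F = S·e^((r−q)T): (r − q) = ln(F/S)/T
ln(1015.32/1033.97) = ln(0.981963) = -0.018202
(r − q) = -0.018202 / (24/12) = -0.009101
r = ln(F/S)/T + q = -0.009101 + 0.0248 = 0.015699
r = 1.57%

1.57%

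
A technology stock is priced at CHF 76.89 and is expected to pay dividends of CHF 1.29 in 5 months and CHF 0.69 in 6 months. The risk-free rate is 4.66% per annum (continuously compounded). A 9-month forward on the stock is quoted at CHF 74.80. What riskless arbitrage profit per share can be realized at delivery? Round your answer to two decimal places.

PV(dividends) I = 1.29·e^(−0.0466·5/12) + 0.69·e^(−0.0466·6/12) = 1.9393
Fair forward F* = (S − I)·e^(rT) = (76.89 − 1.9393)·e^0.034950 = 74.9507 × 1.035568 = 77.6165
Market CHF 74.80 < fair 77.6165: forward underpriced → reverse cash-and-carry (short the stock, invest proceeds at r, pay the dividends, go long the forward).
Profit at T = |F_mkt − F*| = |74.80 − 77.6165| = CHF 2.82 per share

CHF 2.82 per share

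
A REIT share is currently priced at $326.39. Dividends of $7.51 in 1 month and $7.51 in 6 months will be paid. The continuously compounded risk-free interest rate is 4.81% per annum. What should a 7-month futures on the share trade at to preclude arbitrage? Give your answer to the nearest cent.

$320.44

PV(dividends) I = 7.51·e^(−0.0481·1/12) + 7.51·e^(−0.0481·6/12)
I = 7.4800 + 7.3315 = 14.8115
F = (S − I)·e^(rT) = (326.39 − 14.8115) · e^(0.0481·7/12)
= 311.5785 · e^0.028058 = 311.5785 × 1.028455 = $320.44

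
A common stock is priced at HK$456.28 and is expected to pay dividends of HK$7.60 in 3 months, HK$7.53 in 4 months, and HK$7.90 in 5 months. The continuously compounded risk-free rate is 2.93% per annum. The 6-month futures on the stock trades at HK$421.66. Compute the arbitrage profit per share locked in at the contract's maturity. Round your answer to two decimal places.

HK$18.21 per share

PV(dividends) I = 7.60·e^(−0.0293·3/12) + 7.53·e^(−0.0293·4/12) + 7.90·e^(−0.0293·5/12) = 22.8055
Fair futures F* = (S − I)·e^(rT) = (456.28 − 22.8055)·e^0.014650 = 433.4745 × 1.014758 = 439.8717
Market HK$421.66 < fair 439.8717: forward underpriced → reverse cash-and-carry (short the stock, invest proceeds at r, pay the dividends, go long the forward).
Profit at T = |F_mkt − F*| = |421.66 − 439.8717| = HK$18.21 per share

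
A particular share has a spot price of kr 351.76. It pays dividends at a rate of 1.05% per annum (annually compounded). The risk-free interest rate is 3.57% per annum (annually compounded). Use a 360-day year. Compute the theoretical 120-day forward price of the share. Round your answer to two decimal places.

F = S · (1+r)^T / (1+q)^T
= 351.76 × 1.011761 / 1.003488 = 351.76 × 1.008244
F = kr 354.66

kr 354.66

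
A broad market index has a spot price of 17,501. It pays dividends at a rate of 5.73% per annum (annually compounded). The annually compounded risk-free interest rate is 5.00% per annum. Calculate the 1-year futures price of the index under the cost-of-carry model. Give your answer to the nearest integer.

17,380

F = S · (1+r)^T / (1+q)^T
= 17501 × 1.050000 / 1.057300 = 17501 × 0.993096
F = 17,380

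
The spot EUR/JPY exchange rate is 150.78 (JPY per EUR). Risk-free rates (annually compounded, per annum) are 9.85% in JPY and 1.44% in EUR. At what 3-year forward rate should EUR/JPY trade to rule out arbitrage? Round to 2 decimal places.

191.48

By covered interest parity, F = S · (1+r_JPY)^T / (1+r_EUR)^T
= 150.78 × 1.325562 / 1.043825 = 150.78 × 1.269908
F = 191.48 JPY per EUR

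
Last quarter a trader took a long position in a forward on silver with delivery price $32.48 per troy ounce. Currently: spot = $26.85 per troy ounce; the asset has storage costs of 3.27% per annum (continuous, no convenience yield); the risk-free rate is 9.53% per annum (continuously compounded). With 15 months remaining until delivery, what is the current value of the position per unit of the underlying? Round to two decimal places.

-$0.86 per troy ounce

Current fair forward for the remaining 15 months: F = S·e^((r + u)·T), (r + u) = 0.0953 + 0.0327 = 0.1280
F = 26.85 · e^(0.1280 × 15/12) = 26.85 × 1.173511 = 31.5088
Value of long forward = (F − K)·e^(−rT) = (31.5088 − 32.48) · e^(−0.0953·15/12)
= -0.9712 × 0.887697 = -0.86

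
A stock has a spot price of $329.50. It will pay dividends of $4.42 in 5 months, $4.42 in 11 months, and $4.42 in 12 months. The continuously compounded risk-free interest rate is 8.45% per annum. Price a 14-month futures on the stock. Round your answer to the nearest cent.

$349.93

PV(dividends) I = 4.42·e^(−0.0845·5/12) + 4.42·e^(−0.0845·11/12) + 4.42·e^(−0.0845·12/12)
I = 4.2671 + 4.0906 + 4.0619 = 12.4196
F = (S − I)·e^(rT) = (329.50 − 12.4196) · e^(0.0845·14/12)
= 317.0804 · e^0.098583 = 317.0804 × 1.103606 = $349.93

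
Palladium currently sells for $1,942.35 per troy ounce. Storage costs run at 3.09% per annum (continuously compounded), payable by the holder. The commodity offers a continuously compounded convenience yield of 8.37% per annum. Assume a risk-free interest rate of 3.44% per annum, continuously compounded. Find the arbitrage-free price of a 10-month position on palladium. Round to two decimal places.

Net carry = r + u − y = 0.0344 + 0.0309 − 0.0837 = -0.0184
F = S·e^((r+u−y)T) = 1942.35 · e^(-0.0184 × 10/12) = 1942.35 · e^-0.01533333
= 1942.35 × 0.98478363 = $1,912.79 per troy ounce

$1,912.79 per troy ounce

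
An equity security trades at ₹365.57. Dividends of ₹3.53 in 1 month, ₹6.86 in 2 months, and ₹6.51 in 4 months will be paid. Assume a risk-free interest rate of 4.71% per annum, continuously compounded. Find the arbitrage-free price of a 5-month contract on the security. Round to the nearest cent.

₹355.75

PV(dividends) I = 3.53·e^(−0.0471·1/12) + 6.86·e^(−0.0471·2/12) + 6.51·e^(−0.0471·4/12)
I = 3.5162 + 6.8064 + 6.4086 = 16.7312
F = (S − I)·e^(rT) = (365.57 − 16.7312) · e^(0.0471·5/12)
= 348.8388 · e^0.019625 = 348.8388 × 1.019819 = ₹355.75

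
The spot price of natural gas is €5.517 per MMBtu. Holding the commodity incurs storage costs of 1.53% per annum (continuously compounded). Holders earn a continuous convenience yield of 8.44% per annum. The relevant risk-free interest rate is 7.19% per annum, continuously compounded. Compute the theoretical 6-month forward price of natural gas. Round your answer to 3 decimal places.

€5.525 per MMBtu

Net carry = r + u − y = 0.0719 + 0.0153 − 0.0844 = 0.0028
F = S·e^((r+u−y)T) = 5.517 · e^(0.0028 × 6/12) = 5.517 · e^0.001400
= 5.517 × 1.001401 = €5.525 per MMBtu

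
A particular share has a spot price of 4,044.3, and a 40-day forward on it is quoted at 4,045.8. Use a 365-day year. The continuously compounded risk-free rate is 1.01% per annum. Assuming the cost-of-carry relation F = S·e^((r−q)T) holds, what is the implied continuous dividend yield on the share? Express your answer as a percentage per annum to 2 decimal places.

From F = S·e^((r−q)T): (r − q) = ln(F/S)/T
ln(4045.8/4044.3) = ln(1.000371) = 0.000371
(r − q) = 0.000371 / (40/365) = 0.003385
q = r − ln(F/S)/T = 0.0101 − 0.003385 = 0.006715
q = 0.67%

0.67%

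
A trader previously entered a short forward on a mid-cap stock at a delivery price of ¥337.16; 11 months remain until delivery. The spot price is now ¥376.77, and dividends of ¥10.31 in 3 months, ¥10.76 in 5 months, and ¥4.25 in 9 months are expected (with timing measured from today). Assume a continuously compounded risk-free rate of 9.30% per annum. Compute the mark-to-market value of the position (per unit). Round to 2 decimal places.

-¥42.77

PV(remaining dividends) I = 10.31·e^(−0.0930·3/12) + 10.76·e^(−0.0930·5/12) + 4.25·e^(−0.0930·9/12) = 24.3877
Current forward F = (S − I)·e^(rT) = (376.77 − 24.3877)·e^(0.0930·11/12) = 352.3823 × 1.088989 = 383.7404
Value (long) = (F − K)·e^(−rT) = (383.7404 − 337.16) × 0.918283 = 42.7740
Short position value = −(long value) = -¥42.77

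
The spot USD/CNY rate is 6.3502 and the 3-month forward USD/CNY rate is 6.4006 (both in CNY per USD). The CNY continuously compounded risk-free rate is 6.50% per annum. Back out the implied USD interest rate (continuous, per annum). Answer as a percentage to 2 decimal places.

F = S·e^((r_CNY − r_USD)T) ⇒ r_USD = r_CNY − ln(F/S)/T
ln(6.4006/6.3502) = 0.007905; /(3/12) = 0.031620
r_USD = 0.0650 − 0.031620 = 0.033380
r_USD = 3.34%

3.34%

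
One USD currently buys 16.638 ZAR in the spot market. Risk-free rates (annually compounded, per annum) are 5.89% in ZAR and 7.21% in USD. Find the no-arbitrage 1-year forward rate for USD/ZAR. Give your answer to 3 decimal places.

16.433

By covered interest parity, F = S · (1+r_ZAR)^T / (1+r_USD)^T
= 16.638 × 1.058900 / 1.072100 = 16.638 × 0.987688
F = 16.433 ZAR per USD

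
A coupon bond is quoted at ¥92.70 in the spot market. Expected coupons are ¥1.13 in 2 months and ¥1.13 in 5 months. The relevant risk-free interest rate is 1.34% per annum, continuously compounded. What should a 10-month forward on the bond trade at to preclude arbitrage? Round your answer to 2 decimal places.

¥91.46

PV(coupons) I = 1.13·e^(−0.0134·2/12) + 1.13·e^(−0.0134·5/12)
I = 1.1275 + 1.1237 = 2.2512
F = (S − I)·e^(rT) = (92.70 − 2.2512) · e^(0.0134·10/12)
= 90.4488 · e^0.011167 = 90.4488 × 1.011230 = ¥91.46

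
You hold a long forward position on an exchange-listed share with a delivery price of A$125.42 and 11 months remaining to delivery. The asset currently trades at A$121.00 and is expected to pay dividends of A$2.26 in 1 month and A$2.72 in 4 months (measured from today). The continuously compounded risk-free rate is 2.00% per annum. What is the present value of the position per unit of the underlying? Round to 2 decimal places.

PV(remaining dividends) I = 2.26·e^(−0.0200·1/12) + 2.72·e^(−0.0200·4/12) = 4.9582
Current forward F = (S − I)·e^(rT) = (121.00 − 4.9582)·e^(0.0200·11/12) = 116.0418 × 1.018502 = 118.1888
Value (long) = (F − K)·e^(−rT) = (118.1888 − 125.42) × 0.981834 = -7.0998
Value = -A$7.10

-A$7.10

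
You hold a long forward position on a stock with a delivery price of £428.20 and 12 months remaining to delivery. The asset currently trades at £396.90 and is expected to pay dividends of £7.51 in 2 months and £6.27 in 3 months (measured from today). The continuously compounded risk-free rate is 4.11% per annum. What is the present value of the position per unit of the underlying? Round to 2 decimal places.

-£27.72

PV(remaining dividends) I = 7.51·e^(−0.0411·2/12) + 6.27·e^(−0.0411·3/12) = 13.6646
Current forward F = (S − I)·e^(rT) = (396.90 − 13.6646)·e^(0.0411·12/12) = 383.2354 × 1.041956 = 399.3144
Value (long) = (F − K)·e^(−rT) = (399.3144 − 428.20) × 0.959733 = -27.7225
Value = -£27.72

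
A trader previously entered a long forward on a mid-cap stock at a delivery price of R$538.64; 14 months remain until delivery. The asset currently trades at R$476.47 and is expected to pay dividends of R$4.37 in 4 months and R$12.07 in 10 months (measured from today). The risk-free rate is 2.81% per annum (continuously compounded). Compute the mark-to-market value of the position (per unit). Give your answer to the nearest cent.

PV(remaining dividends) I = 4.37·e^(−0.0281·4/12) + 12.07·e^(−0.0281·10/12) = 16.1199
Current forward F = (S − I)·e^(rT) = (476.47 − 16.1199)·e^(0.0281·14/12) = 460.3501 × 1.033327 = 475.6922
Value (long) = (F − K)·e^(−rT) = (475.6922 − 538.64) × 0.967748 = -60.9176
Value = -R$60.92

-R$60.92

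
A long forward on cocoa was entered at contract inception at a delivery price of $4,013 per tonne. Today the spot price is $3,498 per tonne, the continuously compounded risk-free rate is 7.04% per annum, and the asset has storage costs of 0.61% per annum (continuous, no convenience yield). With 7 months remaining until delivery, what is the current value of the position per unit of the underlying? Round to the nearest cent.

-$341.07 per tonne

Current fair forward for the remaining 7 months: F = S·e^((r + u)·T), (r + u) = 0.0704 + 0.0061 = 0.0765
F = 3498 · e^(0.0765 × 7/12) = 3498 × 1.04563567 = 3657.6336
Value of long forward = (F − K)·e^(−rT) = (3657.6336 − 4013) · e^(−0.0704·7/12)
= -355.3664 × 0.95976514 = -341.07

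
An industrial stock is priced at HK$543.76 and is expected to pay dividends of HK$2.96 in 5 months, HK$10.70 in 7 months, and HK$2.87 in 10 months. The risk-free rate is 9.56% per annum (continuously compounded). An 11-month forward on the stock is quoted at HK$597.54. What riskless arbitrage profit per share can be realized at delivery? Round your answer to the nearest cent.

PV(dividends) I = 2.96·e^(−0.0956·5/12) + 10.70·e^(−0.0956·7/12) + 2.87·e^(−0.0956·10/12) = 15.6143
Fair forward F* = (S − I)·e^(rT) = (543.76 − 15.6143)·e^0.087633 = 528.1457 × 1.091587 = 576.5170
Market HK$597.54 > fair 576.5170: forward overpriced → cash-and-carry (borrow at r, buy the stock and collect the dividends, short the forward).
Profit at T = |F_mkt − F*| = |597.54 − 576.5170| = HK$21.02 per share

HK$21.02 per share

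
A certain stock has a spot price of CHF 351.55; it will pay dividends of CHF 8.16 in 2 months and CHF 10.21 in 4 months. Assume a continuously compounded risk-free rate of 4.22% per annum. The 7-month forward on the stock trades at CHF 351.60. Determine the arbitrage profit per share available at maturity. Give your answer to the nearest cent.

CHF 9.91 per share

PV(dividends) I = 8.16·e^(−0.0422·2/12) + 10.21·e^(−0.0422·4/12) = 18.1702
Fair forward F* = (S − I)·e^(rT) = (351.55 − 18.1702)·e^0.024617 = 333.3798 × 1.024923 = 341.6886
Market CHF 351.60 > fair 341.6886: forward overpriced → cash-and-carry (borrow at r, buy the stock and collect the dividends, short the forward).
Profit at T = |F_mkt − F*| = |351.60 − 341.6886| = CHF 9.91 per share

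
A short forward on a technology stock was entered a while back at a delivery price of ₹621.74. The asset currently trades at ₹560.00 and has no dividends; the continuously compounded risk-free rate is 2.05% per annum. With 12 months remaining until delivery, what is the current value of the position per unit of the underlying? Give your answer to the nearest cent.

₹49.12

Current fair forward for the remaining 12 months: F = S·e^(r·T), r = 0.0205
F = 560.00 · e^(0.0205 × 12/12) = 560.00 × 1.020712 = 571.5987
Value of long forward = (F − K)·e^(−rT) = (571.5987 − 621.74) · e^(−0.0205·12/12)
= -50.1413 × 0.979709 = -49.12
Short position value = −(long value) = ₹49.12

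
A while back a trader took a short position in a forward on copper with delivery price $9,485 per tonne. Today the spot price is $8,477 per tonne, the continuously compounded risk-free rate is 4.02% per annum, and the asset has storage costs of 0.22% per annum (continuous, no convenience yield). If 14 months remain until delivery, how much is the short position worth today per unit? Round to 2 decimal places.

Current fair forward for the remaining 14 months: F = S·e^((r + u)·T), (r + u) = 0.0402 + 0.0022 = 0.0424
F = 8477 · e^(0.0424 × 14/12) = 8477 × 1.05071057 = 8906.8735
Value of long forward = (F − K)·e^(−rT) = (8906.8735 − 9485) · e^(−0.0402·14/12)
= -578.1265 × 0.95418281 = -551.64
Short position value = −(long value) = $551.64

$551.64 per tonne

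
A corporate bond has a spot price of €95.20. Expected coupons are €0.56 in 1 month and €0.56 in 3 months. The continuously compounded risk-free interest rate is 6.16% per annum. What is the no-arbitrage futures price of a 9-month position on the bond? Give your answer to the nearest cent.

€98.54

PV(coupons) I = 0.56·e^(−0.0616·1/12) + 0.56·e^(−0.0616·3/12)
I = 0.5571 + 0.5514 = 1.1085
F = (S − I)·e^(rT) = (95.20 − 1.1085) · e^(0.0616·9/12)
= 94.0915 · e^0.046200 = 94.0915 × 1.047284 = €98.54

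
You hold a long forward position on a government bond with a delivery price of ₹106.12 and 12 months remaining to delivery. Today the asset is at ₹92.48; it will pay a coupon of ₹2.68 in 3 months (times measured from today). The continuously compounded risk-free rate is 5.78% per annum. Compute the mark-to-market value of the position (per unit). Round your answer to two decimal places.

PV(remaining coupons) I = 2.68·e^(−0.0578·3/12) = 2.6416
Current forward F = (S − I)·e^(rT) = (92.48 − 2.6416)·e^(0.0578·12/12) = 89.8384 × 1.059503 = 95.1841
Value (long) = (F − K)·e^(−rT) = (95.1841 − 106.12) × 0.943839 = -10.3217
Value = -₹10.32

-₹10.32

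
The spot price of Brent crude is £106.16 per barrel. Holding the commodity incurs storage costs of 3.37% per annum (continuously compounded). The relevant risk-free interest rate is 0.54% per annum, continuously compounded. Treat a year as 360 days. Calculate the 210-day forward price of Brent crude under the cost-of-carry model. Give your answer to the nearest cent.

Net carry = r + u − y = 0.0054 + 0.0337 − 0.0000 = 0.0391
F = S·e^((r+u−y)T) = 106.16 · e^(0.0391 × 210/360) = 106.16 · e^0.022808
= 106.16 × 1.023070 = £108.61 per barrel

£108.61 per barrel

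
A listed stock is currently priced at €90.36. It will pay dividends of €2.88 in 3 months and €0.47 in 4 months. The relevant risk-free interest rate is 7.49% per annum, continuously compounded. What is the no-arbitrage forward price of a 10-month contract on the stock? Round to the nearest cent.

€92.68

PV(dividends) I = 2.88·e^(−0.0749·3/12) + 0.47·e^(−0.0749·4/12)
I = 2.8266 + 0.4584 = 3.2850
F = (S − I)·e^(rT) = (90.36 − 3.2850) · e^(0.0749·10/12)
= 87.0750 · e^0.062417 = 87.0750 × 1.064406 = €92.68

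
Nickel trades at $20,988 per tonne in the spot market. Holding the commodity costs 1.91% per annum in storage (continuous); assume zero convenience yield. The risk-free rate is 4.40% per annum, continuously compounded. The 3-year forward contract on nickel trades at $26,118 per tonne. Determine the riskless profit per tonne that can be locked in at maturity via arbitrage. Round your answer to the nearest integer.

$756 per tonne

Fair forward: F* = S·e^(carry·T), with carry = (r + u) = 0.0440 + 0.0191 = 0.0631
F* = 20988 · e^(0.0631 × 3) = 20988 · e^0.189300 = 20988 × 1.208403 = $25361.9622
Market $26118 > fair $25361.9622: forward overpriced → cash-and-carry (buy spot, short the forward).
At maturity, profit = |F_mkt − F*| = |26118 − 25361.9622| = $756 per tonne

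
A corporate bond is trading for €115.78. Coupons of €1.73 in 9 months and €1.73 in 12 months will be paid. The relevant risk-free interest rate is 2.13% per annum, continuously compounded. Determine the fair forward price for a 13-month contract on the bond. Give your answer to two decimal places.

€115.01

PV(coupons) I = 1.73·e^(−0.0213·9/12) + 1.73·e^(−0.0213·12/12)
I = 1.7026 + 1.6935 = 3.3961
F = (S − I)·e^(rT) = (115.78 − 3.3961) · e^(0.0213·13/12)
= 112.3839 · e^0.023075 = 112.3839 × 1.023343 = €115.01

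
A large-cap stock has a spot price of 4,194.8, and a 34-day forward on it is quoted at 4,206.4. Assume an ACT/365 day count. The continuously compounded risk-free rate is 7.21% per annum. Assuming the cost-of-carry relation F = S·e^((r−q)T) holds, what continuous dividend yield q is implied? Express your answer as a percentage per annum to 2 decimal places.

From F = S·e^((r−q)T): (r − q) = ln(F/S)/T
ln(4206.4/4194.8) = ln(1.002765) = 0.002761
(r − q) = 0.002761 / (34/365) = 0.029640
q = r − ln(F/S)/T = 0.0721 − 0.029640 = 0.042460
q = 4.25%

4.25%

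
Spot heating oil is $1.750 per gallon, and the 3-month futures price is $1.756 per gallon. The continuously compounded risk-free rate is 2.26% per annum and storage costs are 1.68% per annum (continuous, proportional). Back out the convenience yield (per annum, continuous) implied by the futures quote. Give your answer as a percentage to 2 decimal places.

2.57%

F = S·e^((r+u−y)T) ⇒ (r+u−y) = ln(F/S)/T
ln(1.756/1.750) = 0.003423; /T ⇒ 0.013692
y = r + u − ln(F/S)/T = 0.0226 + 0.0168 − 0.013692 = 0.025708
y = 2.57%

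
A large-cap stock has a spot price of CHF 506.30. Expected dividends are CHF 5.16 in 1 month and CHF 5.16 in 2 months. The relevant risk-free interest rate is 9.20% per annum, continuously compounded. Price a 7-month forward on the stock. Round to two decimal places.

PV(dividends) I = 5.16·e^(−0.0920·1/12) + 5.16·e^(−0.0920·2/12)
I = 5.1206 + 5.0815 = 10.2021
F = (S − I)·e^(rT) = (506.30 − 10.2021) · e^(0.0920·7/12)
= 496.0979 · e^0.053667 = 496.0979 × 1.055133 = CHF 523.45

CHF 523.45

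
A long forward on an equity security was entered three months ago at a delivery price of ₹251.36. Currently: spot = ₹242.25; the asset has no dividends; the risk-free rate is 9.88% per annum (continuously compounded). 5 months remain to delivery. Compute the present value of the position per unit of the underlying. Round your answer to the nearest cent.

₹1.03

Current fair forward for the remaining 5 months: F = S·e^(r·T), r = 0.0988
F = 242.25 · e^(0.0988 × 5/12) = 242.25 × 1.042026 = 252.4308
Value of long forward = (F − K)·e^(−rT) = (252.4308 − 251.36) · e^(−0.0988·5/12)
= 1.0708 × 0.959669 = 1.03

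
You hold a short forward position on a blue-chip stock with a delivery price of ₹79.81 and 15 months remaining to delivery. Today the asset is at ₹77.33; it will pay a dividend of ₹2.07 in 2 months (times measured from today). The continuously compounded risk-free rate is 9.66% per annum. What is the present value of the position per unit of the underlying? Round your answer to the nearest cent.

-₹4.56

PV(remaining dividends) I = 2.07·e^(−0.0966·2/12) = 2.0369
Current forward F = (S − I)·e^(rT) = (77.33 − 2.0369)·e^(0.0966·15/12) = 75.2931 × 1.128343 = 84.9564
Value (long) = (F − K)·e^(−rT) = (84.9564 − 79.81) × 0.886255 = 4.5610
Short position value = −(long value) = -₹4.56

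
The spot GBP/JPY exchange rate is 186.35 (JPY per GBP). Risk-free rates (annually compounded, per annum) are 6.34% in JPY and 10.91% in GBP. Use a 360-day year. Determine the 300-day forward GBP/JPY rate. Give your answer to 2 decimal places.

179.93

By covered interest parity, F = S · (1+r_JPY)^T / (1+r_GBP)^T
= 186.35 × 1.052561 / 1.090123 = 186.35 × 0.965543
F = 179.93 JPY per GBP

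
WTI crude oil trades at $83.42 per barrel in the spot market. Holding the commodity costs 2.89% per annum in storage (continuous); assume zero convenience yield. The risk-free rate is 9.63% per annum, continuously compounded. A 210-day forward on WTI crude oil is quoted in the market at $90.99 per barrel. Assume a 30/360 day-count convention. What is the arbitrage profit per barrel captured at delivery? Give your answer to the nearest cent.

Fair forward: F* = S·e^(carry·T), with carry = (r + u) = 0.0963 + 0.0289 = 0.1252
F* = 83.42 · e^(0.1252 × 210/360) = 83.42 · e^0.073033 = 83.42 × 1.075766 = $89.7404
Market $90.99 > fair $89.7404: forward overpriced → cash-and-carry (buy spot, short the forward).
At maturity, profit = |F_mkt − F*| = |90.99 − 89.7404| = $1.25 per barrel

$1.25 per barrel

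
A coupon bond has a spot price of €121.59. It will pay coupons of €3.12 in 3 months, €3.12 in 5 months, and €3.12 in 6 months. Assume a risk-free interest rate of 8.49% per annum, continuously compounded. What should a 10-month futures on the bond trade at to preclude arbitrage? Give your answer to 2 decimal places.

PV(coupons) I = 3.12·e^(−0.0849·3/12) + 3.12·e^(−0.0849·5/12) + 3.12·e^(−0.0849·6/12)
I = 3.0545 + 3.0116 + 2.9903 = 9.0564
F = (S − I)·e^(rT) = (121.59 − 9.0564) · e^(0.0849·10/12)
= 112.5336 · e^0.070750 = 112.5336 × 1.073313 = €120.78

€120.78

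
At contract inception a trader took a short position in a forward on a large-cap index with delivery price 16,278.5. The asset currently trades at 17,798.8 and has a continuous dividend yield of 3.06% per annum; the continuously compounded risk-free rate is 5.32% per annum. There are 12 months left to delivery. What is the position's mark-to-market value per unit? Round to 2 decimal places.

Current fair forward for the remaining 12 months: F = S·e^((r − q)·T), (r − q) = 0.0532 − 0.0306 = 0.0226
F = 17798.8 · e^(0.0226 × 12/12) = 17798.8 × 1.02285731 = 18205.6327
Value of long forward = (F − K)·e^(−rT) = (18205.6327 − 16278.5) · e^(−0.0532·12/12)
= 1927.1327 × 0.94819036 = 1827.29
Short position value = −(long value) = -1827.29

-1827.29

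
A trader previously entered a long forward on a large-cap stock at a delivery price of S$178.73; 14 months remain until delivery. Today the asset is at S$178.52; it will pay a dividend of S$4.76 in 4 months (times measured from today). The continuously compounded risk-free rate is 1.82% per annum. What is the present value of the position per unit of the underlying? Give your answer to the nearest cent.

PV(remaining dividends) I = 4.76·e^(−0.0182·4/12) = 4.7312
Current forward F = (S − I)·e^(rT) = (178.52 − 4.7312)·e^(0.0182·14/12) = 173.7888 × 1.021460 = 177.5183
Value (long) = (F − K)·e^(−rT) = (177.5183 − 178.73) × 0.978991 = -1.1862
Value = -S$1.19

-S$1.19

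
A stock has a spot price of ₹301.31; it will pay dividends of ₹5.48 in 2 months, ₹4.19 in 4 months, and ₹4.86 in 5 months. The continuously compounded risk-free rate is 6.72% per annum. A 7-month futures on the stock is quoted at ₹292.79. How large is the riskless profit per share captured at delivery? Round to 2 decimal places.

PV(dividends) I = 5.48·e^(−0.0672·2/12) + 4.19·e^(−0.0672·4/12) + 4.86·e^(−0.0672·5/12) = 14.2420
Fair futures F* = (S − I)·e^(rT) = (301.31 − 14.2420)·e^0.039200 = 287.0680 × 1.039978 = 298.5444
Market ₹292.79 < fair 298.5444: forward underpriced → reverse cash-and-carry (short the stock, invest proceeds at r, pay the dividends, go long the forward).
Profit at T = |F_mkt − F*| = |292.79 − 298.5444| = ₹5.75 per share

₹5.75 per share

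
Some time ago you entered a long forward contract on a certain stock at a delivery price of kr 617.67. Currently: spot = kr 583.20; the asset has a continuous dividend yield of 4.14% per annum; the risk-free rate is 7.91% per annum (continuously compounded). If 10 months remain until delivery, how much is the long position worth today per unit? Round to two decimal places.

Current fair forward for the remaining 10 months: F = S·e^((r − q)·T), (r − q) = 0.0791 − 0.0414 = 0.0377
F = 583.20 · e^(0.0377 × 10/12) = 583.20 × 1.031915 = 601.8128
Value of long forward = (F − K)·e^(−rT) = (601.8128 − 617.67) · e^(−0.0791·10/12)
= -15.8572 × 0.936209 = -14.85

-kr 14.85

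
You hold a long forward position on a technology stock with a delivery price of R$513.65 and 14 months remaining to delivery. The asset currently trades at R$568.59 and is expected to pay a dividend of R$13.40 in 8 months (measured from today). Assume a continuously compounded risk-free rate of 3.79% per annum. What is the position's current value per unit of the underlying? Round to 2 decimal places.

R$64.09

PV(remaining dividends) I = 13.40·e^(−0.0379·8/12) = 13.0657
Current forward F = (S − I)·e^(rT) = (568.59 − 13.0657)·e^(0.0379·14/12) = 555.5243 × 1.045209 = 580.6390
Value (long) = (F − K)·e^(−rT) = (580.6390 − 513.65) × 0.956747 = 64.0915
Value = R$64.09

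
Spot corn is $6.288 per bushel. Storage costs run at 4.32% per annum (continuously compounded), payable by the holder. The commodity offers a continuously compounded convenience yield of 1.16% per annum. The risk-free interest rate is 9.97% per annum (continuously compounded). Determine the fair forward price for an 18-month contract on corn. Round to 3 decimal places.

Net carry = r + u − y = 0.0997 + 0.0432 − 0.0116 = 0.1313
F = S·e^((r+u−y)T) = 6.288 · e^(0.1313 × 18/12) = 6.288 · e^0.196950
= 6.288 × 1.217683 = $7.657 per bushel

$7.657 per bushel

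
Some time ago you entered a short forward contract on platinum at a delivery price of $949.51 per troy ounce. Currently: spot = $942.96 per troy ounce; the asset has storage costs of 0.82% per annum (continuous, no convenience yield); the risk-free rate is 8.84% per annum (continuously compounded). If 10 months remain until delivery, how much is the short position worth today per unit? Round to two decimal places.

-$67.35 per troy ounce

Current fair forward for the remaining 10 months: F = S·e^((r + u)·T), (r + u) = 0.0884 + 0.0082 = 0.0966
F = 942.96 · e^(0.0966 × 10/12) = 942.96 × 1.083829 = 1022.0074
Value of long forward = (F − K)·e^(−rT) = (1022.0074 − 949.51) · e^(−0.0884·10/12)
= 72.4974 × 0.928981 = 67.35
Short position value = −(long value) = -$67.35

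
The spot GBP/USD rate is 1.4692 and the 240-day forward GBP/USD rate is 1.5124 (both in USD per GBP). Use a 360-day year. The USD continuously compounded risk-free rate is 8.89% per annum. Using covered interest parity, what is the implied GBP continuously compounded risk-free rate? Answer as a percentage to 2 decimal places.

F = S·e^((r_USD − r_GBP)T) ⇒ r_GBP = r_USD − ln(F/S)/T
ln(1.5124/1.4692) = 0.028980; /(240/360) = 0.043470
r_GBP = 0.0889 − 0.043470 = 0.045430
r_GBP = 4.54%

4.54%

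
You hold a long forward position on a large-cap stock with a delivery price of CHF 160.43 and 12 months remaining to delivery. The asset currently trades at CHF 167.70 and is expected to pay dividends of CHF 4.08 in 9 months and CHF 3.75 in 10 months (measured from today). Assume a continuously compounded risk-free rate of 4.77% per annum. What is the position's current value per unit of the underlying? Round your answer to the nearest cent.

CHF 7.20

PV(remaining dividends) I = 4.08·e^(−0.0477·9/12) + 3.75·e^(−0.0477·10/12) = 7.5405
Current forward F = (S − I)·e^(rT) = (167.70 − 7.5405)·e^(0.0477·12/12) = 160.1595 × 1.048856 = 167.9843
Value (long) = (F − K)·e^(−rT) = (167.9843 − 160.43) × 0.953420 = 7.2024
Value = CHF 7.20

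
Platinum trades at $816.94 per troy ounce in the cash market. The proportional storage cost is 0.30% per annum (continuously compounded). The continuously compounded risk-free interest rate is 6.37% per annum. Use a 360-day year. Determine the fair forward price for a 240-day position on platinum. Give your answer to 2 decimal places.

Net carry = r + u − y = 0.0637 + 0.0030 − 0.0000 = 0.0667
F = S·e^((r+u−y)T) = 816.94 · e^(0.0667 × 240/360) = 816.94 · e^0.044467
= 816.94 × 1.045470 = $854.09 per troy ounce

$854.09 per troy ounce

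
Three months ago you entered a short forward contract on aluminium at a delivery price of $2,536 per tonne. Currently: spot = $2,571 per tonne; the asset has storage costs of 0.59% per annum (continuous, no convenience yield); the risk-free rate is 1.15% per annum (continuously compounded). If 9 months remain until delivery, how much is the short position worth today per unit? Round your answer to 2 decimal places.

Current fair forward for the remaining 9 months: F = S·e^((r + u)·T), (r + u) = 0.0115 + 0.0059 = 0.0174
F = 2571 · e^(0.0174 × 9/12) = 2571 × 1.01313552 = 2604.7714
Value of long forward = (F − K)·e^(−rT) = (2604.7714 − 2536) · e^(−0.0115·9/12)
= 68.7714 × 0.99141209 = 68.18
Short position value = −(long value) = -$68.18

-$68.18 per tonne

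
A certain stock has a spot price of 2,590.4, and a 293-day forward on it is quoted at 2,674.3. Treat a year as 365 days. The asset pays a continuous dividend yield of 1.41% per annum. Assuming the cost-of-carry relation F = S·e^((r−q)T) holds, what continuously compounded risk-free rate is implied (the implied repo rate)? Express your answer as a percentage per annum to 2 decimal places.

5.38%

From F = S·e^((r−q)T): (r − q) = ln(F/S)/T
ln(2674.3/2590.4) = ln(1.032389) = 0.031876
(r − q) = 0.031876 / (293/365) = 0.039709
r = ln(F/S)/T + q = 0.039709 + 0.0141 = 0.053809
r = 5.38%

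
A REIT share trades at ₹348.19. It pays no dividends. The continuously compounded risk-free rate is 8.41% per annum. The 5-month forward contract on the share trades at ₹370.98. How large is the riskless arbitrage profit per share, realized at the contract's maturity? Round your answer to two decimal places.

₹10.37 per share

Fair forward: F* = S·e^(carry·T), with carry = r = 0.0841
F* = 348.19 · e^(0.0841 × 5/12) = 348.19 · e^0.035042 = 348.19 × 1.035663 = ₹360.6075
Market ₹370.98 > fair ₹360.6075: forward overpriced → cash-and-carry (buy spot, short the forward).
At maturity, profit = |F_mkt − F*| = |370.98 − 360.6075| = ₹10.37 per share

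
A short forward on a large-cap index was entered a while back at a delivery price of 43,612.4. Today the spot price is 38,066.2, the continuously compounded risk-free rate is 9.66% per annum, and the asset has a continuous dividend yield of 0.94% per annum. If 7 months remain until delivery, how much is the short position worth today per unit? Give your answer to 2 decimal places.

3364.76

Current fair forward for the remaining 7 months: F = S·e^((r − q)·T), (r − q) = 0.0966 − 0.0094 = 0.0872
F = 38066.2 · e^(0.0872 × 7/12) = 38066.2 × 1.05218259 = 40052.5929
Value of long forward = (F − K)·e^(−rT) = (40052.5929 − 43612.4) · e^(−0.0966·7/12)
= -3559.8071 × 0.94520826 = -3364.76
Short position value = −(long value) = 3364.76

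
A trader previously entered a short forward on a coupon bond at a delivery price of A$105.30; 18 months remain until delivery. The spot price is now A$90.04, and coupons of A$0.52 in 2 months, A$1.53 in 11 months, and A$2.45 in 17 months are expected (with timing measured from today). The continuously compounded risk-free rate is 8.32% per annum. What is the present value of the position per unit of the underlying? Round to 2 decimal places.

PV(remaining coupons) I = 0.52·e^(−0.0832·2/12) + 1.53·e^(−0.0832·11/12) + 2.45·e^(−0.0832·17/12) = 4.1081
Current forward F = (S − I)·e^(rT) = (90.04 − 4.1081)·e^(0.0832·18/12) = 85.9319 × 1.132922 = 97.3541
Value (long) = (F − K)·e^(−rT) = (97.3541 − 105.30) × 0.882673 = -7.0136
Short position value = −(long value) = A$7.01

A$7.01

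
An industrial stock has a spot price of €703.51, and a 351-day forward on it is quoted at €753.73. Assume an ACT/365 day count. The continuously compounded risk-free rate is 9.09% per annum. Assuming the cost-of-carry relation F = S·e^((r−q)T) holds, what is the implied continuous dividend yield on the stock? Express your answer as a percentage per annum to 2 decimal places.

From F = S·e^((r−q)T): (r − q) = ln(F/S)/T
ln(753.73/703.51) = ln(1.071385) = 0.068952
(r − q) = 0.068952 / (351/365) = 0.071702
q = r − ln(F/S)/T = 0.0909 − 0.071702 = 0.019198
q = 1.92%

1.92%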